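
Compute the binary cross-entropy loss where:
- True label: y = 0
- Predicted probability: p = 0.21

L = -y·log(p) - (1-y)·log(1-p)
L = 0.2357

L = -0·log(0.21) - 1·log(0.79) = -log(0.79) = 0.2357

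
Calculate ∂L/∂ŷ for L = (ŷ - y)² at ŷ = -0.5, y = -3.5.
∂L/∂ŷ = 6.0

∂L/∂ŷ = 2(ŷ - y) = 2(-0.5 - -3.5) = 2(3.0) = 6.0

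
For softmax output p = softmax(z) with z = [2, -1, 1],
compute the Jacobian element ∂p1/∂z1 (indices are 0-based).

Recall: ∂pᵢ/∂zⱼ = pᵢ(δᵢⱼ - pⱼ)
∂p1/∂z1 = 0.03389

p = softmax(z) = [0.7054, 0.03512, 0.2595]
p1 = 0.03512

∂p1/∂z1 = p1(1 - p1) = 0.03512 × (1 - 0.03512) = 0.03389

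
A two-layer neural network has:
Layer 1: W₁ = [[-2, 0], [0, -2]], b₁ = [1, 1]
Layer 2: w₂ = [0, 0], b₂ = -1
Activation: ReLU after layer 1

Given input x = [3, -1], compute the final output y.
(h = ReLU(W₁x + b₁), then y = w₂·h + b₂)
y = -1

Layer 1 pre-activation: z₁ = [-5, 3]
After ReLU: h = [0, 3]
Layer 2 output: y = 0×0 + 0×3 + -1 = -1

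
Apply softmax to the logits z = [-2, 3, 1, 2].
p = [0.0045, 0.6623, 0.0896, 0.2436]

exp(z) = [0.1353, 20.09, 2.718, 7.389]
Sum = 30.33
p = [0.0045, 0.6623, 0.0896, 0.2436]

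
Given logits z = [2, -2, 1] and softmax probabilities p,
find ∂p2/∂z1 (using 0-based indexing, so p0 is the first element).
∂p2/∂z1 = -0.003507

p = softmax(z) = [0.7214, 0.01321, 0.2654]
p2 = 0.2654, p1 = 0.01321

∂p2/∂z1 = -p2 × p1 = -0.2654 × 0.01321 = -0.003507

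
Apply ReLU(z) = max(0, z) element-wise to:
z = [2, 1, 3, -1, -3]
h = [2, 1, 3, 0, 0]

ReLU applied element-wise: max(0,2)=2, max(0,1)=1, max(0,3)=3, max(0,-1)=0, max(0,-3)=0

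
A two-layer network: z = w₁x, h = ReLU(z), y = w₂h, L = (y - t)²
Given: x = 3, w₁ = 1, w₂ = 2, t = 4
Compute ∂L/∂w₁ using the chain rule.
∂L/∂w₁ = 24

Forward pass:
z = w₁x = 1×3 = 3
h = ReLU(3) = 3
y = w₂h = 2×3 = 6

Backward pass:
∂L/∂y = 2(y - t) = 2(6 - 4) = 4
∂y/∂h = w₂ = 2
∂h/∂z = 1 (ReLU derivative)
∂z/∂w₁ = x = 3

∂L/∂w₁ = 4 × 2 × 1 × 3 = 24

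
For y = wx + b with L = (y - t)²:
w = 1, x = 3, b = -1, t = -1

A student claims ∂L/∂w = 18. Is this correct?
Correct

y = (1)(3) + -1 = 2
∂L/∂y = 2(y - t) = 2(2 - -1) = 6
∂y/∂w = x = 3
∂L/∂w = 6 × 3 = 18

Claimed value: 18
Correct: The correct gradient is 18.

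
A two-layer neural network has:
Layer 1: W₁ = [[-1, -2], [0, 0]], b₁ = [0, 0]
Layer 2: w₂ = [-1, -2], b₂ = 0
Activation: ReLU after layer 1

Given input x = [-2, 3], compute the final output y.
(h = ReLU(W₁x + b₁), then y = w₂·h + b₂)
y = 0

Layer 1 pre-activation: z₁ = [-4, 0]
After ReLU: h = [0, 0]
Layer 2 output: y = -1×0 + -2×0 + 0 = 0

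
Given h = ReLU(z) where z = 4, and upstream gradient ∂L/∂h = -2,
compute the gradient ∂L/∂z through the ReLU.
∂L/∂z = -2

h = ReLU(4) = 4
Since z > 0: ∂h/∂z = 1
∂L/∂z = ∂L/∂h · ∂h/∂z = -2 × 1 = -2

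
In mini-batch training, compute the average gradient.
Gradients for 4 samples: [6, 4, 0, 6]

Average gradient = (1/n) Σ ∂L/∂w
Average gradient = 4

Average = (1/4)(6 + 4 + 0 + 6) = 16/4 = 4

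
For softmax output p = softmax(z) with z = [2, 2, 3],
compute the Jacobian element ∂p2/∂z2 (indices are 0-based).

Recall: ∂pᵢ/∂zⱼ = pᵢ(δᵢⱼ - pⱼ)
∂p2/∂z2 = 0.2442

p = softmax(z) = [0.2119, 0.2119, 0.5761]
p2 = 0.5761

∂p2/∂z2 = p2(1 - p2) = 0.5761 × (1 - 0.5761) = 0.2442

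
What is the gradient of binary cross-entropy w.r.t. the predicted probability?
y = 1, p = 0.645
∂L/∂p = -1.55

∂L/∂p = -y/p + (1-y)/(1-p) = -1/0.645 + 0 = -1.55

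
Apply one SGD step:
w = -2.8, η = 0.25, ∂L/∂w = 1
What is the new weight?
w_new = -3.05

w_new = w - η·∂L/∂w = -2.8 - 0.25×(1) = -2.8 - (0.25) = -3.05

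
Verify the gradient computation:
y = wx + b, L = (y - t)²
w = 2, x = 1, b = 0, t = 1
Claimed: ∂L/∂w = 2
Correct

y = (2)(1) + 0 = 2
∂L/∂y = 2(y - t) = 2(2 - 1) = 2
∂y/∂w = x = 1
∂L/∂w = 2 × 1 = 2

Claimed value: 2
Correct: The correct gradient is 2.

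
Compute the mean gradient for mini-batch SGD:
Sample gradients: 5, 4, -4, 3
Average gradient = 2

Average = (1/4)(5 + 4 + -4 + 3) = 8/4 = 2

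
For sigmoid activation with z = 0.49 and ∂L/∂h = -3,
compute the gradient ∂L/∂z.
∂L/∂z = -0.7067

σ(0.49) = 0.6201
σ'(0.49) = σ(0.49)(1 - σ(0.49)) = 0.6201 × 0.3799 = 0.2356
∂L/∂z = ∂L/∂h · σ'(z) = -3 × 0.2356 = -0.7067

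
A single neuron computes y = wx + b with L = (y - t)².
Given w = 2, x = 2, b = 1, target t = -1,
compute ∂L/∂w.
∂L/∂w = 24

y = wx + b = (2)(2) + 1 = 5
∂L/∂y = 2(y - t) = 2(5 - -1) = 12
∂y/∂w = x = 2
∂L/∂w = ∂L/∂y · ∂y/∂w = 12 × 2 = 24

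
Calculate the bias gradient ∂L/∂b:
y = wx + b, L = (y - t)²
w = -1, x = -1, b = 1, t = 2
∂L/∂b = 0

y = wx + b = (-1)(-1) + 1 = 2
∂L/∂y = 2(y - t) = 2(2 - 2) = 0
∂y/∂b = 1
∂L/∂b = ∂L/∂y · ∂y/∂b = 0 × 1 = 0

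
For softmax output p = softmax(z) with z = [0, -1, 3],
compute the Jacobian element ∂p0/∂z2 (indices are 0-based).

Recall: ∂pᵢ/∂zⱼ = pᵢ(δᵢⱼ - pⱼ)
∂p0/∂z2 = -0.04364

p = softmax(z) = [0.04661, 0.01715, 0.9362]
p0 = 0.04661, p2 = 0.9362

∂p0/∂z2 = -p0 × p2 = -0.04661 × 0.9362 = -0.04364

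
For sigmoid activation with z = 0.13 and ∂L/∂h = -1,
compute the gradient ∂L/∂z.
∂L/∂z = -0.2489

σ(0.13) = 0.5325
σ'(0.13) = σ(0.13)(1 - σ(0.13)) = 0.5325 × 0.4675 = 0.2489
∂L/∂z = ∂L/∂h · σ'(z) = -1 × 0.2489 = -0.2489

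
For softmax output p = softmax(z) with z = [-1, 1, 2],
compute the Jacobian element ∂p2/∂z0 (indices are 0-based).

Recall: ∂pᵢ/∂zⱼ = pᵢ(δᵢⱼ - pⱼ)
∂p2/∂z0 = -0.02477

p = softmax(z) = [0.03512, 0.2595, 0.7054]
p2 = 0.7054, p0 = 0.03512

∂p2/∂z0 = -p2 × p0 = -0.7054 × 0.03512 = -0.02477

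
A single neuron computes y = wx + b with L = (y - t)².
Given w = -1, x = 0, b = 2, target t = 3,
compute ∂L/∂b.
∂L/∂b = -2

y = wx + b = (-1)(0) + 2 = 2
∂L/∂y = 2(y - t) = 2(2 - 3) = -2
∂y/∂b = 1
∂L/∂b = ∂L/∂y · ∂y/∂b = -2 × 1 = -2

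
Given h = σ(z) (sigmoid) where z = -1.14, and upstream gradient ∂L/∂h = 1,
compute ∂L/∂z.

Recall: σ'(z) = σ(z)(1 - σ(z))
∂L/∂z = 0.1836

σ(-1.14) = 0.2423
σ'(-1.14) = σ(-1.14)(1 - σ(-1.14)) = 0.2423 × 0.7577 = 0.1836
∂L/∂z = ∂L/∂h · σ'(z) = 1 × 0.1836 = 0.1836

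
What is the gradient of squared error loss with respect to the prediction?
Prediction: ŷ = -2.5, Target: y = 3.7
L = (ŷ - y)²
∂L/∂ŷ = -12.4

∂L/∂ŷ = 2(ŷ - y) = 2(-2.5 - 3.7) = 2(-6.2) = -12.4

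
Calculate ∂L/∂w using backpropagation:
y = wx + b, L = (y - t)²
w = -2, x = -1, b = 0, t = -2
∂L/∂w = -8

y = wx + b = (-2)(-1) + 0 = 2
∂L/∂y = 2(y - t) = 2(2 - -2) = 8
∂y/∂w = x = -1
∂L/∂w = ∂L/∂y · ∂y/∂w = 8 × -1 = -8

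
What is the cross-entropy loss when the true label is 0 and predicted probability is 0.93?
L = 2.659

L = -0·log(0.93) - 1·log(0.07) = -log(0.07) = 2.659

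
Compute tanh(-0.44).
-0.4136

tanh(-0.44) = (e^(-0.44) - e^(0.44))/(e^(-0.44) + e^(0.44)) = -0.4136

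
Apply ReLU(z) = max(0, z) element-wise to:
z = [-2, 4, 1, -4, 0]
h = [0, 4, 1, 0, 0]

ReLU applied element-wise: max(0,-2)=0, max(0,4)=4, max(0,1)=1, max(0,-4)=0, max(0,0)=0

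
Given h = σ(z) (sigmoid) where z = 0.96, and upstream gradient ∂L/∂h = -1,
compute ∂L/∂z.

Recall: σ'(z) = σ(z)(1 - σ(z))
∂L/∂z = -0.2002

σ(0.96) = 0.7231
σ'(0.96) = σ(0.96)(1 - σ(0.96)) = 0.7231 × 0.2769 = 0.2002
∂L/∂z = ∂L/∂h · σ'(z) = -1 × 0.2002 = -0.2002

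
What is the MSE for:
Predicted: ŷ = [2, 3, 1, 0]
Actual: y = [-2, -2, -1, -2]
MSE = 12.25

MSE = (1/4)((2--2)² + (3--2)² + (1--1)² + (0--2)²) = (1/4)(16 + 25 + 4 + 4) = 12.25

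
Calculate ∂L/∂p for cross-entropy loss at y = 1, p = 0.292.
∂L/∂p = -3.425

∂L/∂p = -y/p + (1-y)/(1-p) = -1/0.292 + 0 = -3.425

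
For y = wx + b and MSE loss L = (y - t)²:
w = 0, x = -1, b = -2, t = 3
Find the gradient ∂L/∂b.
∂L/∂b = -10

y = wx + b = (0)(-1) + -2 = -2
∂L/∂y = 2(y - t) = 2(-2 - 3) = -10
∂y/∂b = 1
∂L/∂b = ∂L/∂y · ∂y/∂b = -10 × 1 = -10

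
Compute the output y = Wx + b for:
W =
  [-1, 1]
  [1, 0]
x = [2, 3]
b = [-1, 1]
y = [0, 3]

Wx = [-1×2 + 1×3, 1×2 + 0×3]
   = [1, 2]
y = Wx + b = [1 + -1, 2 + 1] = [0, 3]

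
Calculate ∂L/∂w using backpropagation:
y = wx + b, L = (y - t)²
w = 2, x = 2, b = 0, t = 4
∂L/∂w = 0

y = wx + b = (2)(2) + 0 = 4
∂L/∂y = 2(y - t) = 2(4 - 4) = 0
∂y/∂w = x = 2
∂L/∂w = ∂L/∂y · ∂y/∂w = 0 × 2 = 0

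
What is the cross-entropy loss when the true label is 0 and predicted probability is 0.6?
L = 0.9163

L = -0·log(0.6) - 1·log(0.4) = -log(0.4) = 0.9163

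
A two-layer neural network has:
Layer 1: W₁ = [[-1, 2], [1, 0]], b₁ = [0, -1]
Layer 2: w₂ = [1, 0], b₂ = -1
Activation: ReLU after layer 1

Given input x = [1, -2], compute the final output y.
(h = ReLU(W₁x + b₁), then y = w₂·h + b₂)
y = -1

Layer 1 pre-activation: z₁ = [-5, 0]
After ReLU: h = [0, 0]
Layer 2 output: y = 1×0 + 0×0 + -1 = -1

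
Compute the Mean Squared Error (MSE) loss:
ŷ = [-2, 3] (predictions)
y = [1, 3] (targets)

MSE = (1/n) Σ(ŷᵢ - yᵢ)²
MSE = 4.5

MSE = (1/2)((-2-1)² + (3-3)²) = (1/2)(9 + 0) = 4.5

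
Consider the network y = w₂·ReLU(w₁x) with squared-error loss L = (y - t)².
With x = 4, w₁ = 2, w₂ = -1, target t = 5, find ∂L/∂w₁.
∂L/∂w₁ = 104

Forward pass:
z = w₁x = 2×4 = 8
h = ReLU(8) = 8
y = w₂h = -1×8 = -8

Backward pass:
∂L/∂y = 2(y - t) = 2(-8 - 5) = -26
∂y/∂h = w₂ = -1
∂h/∂z = 1 (ReLU derivative)
∂z/∂w₁ = x = 4

∂L/∂w₁ = -26 × -1 × 1 × 4 = 104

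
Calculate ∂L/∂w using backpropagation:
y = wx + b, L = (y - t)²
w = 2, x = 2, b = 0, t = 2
∂L/∂w = 8

y = wx + b = (2)(2) + 0 = 4
∂L/∂y = 2(y - t) = 2(4 - 2) = 4
∂y/∂w = x = 2
∂L/∂w = ∂L/∂y · ∂y/∂w = 4 × 2 = 8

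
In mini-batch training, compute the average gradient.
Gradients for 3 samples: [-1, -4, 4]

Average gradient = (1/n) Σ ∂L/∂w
Average gradient = -0.3333

Average = (1/3)(-1 + -4 + 4) = -1/3 = -0.3333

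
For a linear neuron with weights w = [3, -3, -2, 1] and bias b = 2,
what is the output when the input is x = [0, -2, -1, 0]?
y = 10

y = (3)(0) + (-3)(-2) + (-2)(-1) + (1)(0) + 2 = 10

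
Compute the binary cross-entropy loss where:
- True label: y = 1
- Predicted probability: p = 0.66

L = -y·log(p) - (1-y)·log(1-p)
L = 0.4155

L = -1·log(0.66) - 0·log(0.34) = -log(0.66) = 0.4155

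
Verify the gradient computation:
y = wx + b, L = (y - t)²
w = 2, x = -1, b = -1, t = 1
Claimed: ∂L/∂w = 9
Incorrect

y = (2)(-1) + -1 = -3
∂L/∂y = 2(y - t) = 2(-3 - 1) = -8
∂y/∂w = x = -1
∂L/∂w = -8 × -1 = 8

Claimed value: 9
Incorrect: The correct gradient is 8.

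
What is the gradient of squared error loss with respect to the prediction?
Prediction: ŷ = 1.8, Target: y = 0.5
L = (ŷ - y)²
∂L/∂ŷ = 2.6

∂L/∂ŷ = 2(ŷ - y) = 2(1.8 - 0.5) = 2(1.3) = 2.6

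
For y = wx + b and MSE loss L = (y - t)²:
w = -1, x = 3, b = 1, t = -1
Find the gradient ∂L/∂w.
∂L/∂w = -6

y = wx + b = (-1)(3) + 1 = -2
∂L/∂y = 2(y - t) = 2(-2 - -1) = -2
∂y/∂w = x = 3
∂L/∂w = ∂L/∂y · ∂y/∂w = -2 × 3 = -6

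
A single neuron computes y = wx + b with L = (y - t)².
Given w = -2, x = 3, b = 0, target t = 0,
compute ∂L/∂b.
∂L/∂b = -12

y = wx + b = (-2)(3) + 0 = -6
∂L/∂y = 2(y - t) = 2(-6 - 0) = -12
∂y/∂b = 1
∂L/∂b = ∂L/∂y · ∂y/∂b = -12 × 1 = -12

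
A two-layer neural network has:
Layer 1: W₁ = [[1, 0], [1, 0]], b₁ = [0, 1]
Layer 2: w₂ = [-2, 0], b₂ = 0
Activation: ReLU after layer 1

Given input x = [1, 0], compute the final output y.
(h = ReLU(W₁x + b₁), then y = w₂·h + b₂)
y = -2

Layer 1 pre-activation: z₁ = [1, 2]
After ReLU: h = [1, 2]
Layer 2 output: y = -2×1 + 0×2 + 0 = -2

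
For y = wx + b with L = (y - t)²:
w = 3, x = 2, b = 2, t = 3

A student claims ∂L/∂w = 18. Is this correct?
Incorrect

y = (3)(2) + 2 = 8
∂L/∂y = 2(y - t) = 2(8 - 3) = 10
∂y/∂w = x = 2
∂L/∂w = 10 × 2 = 20

Claimed value: 18
Incorrect: The correct gradient is 20.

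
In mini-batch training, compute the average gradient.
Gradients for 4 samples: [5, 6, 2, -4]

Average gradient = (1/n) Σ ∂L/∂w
Average gradient = 2.25

Average = (1/4)(5 + 6 + 2 + -4) = 9/4 = 2.25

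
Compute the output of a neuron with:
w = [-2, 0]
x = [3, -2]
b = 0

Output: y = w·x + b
y = -6

y = (-2)(3) + (0)(-2) + 0 = -6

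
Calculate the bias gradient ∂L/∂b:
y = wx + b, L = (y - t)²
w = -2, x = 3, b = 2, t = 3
∂L/∂b = -14

y = wx + b = (-2)(3) + 2 = -4
∂L/∂y = 2(y - t) = 2(-4 - 3) = -14
∂y/∂b = 1
∂L/∂b = ∂L/∂y · ∂y/∂b = -14 × 1 = -14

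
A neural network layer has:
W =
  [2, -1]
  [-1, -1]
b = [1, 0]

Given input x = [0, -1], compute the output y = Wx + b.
y = [2, 1]

Wx = [2×0 + -1×-1, -1×0 + -1×-1]
   = [1, 1]
y = Wx + b = [1 + 1, 1 + 0] = [2, 1]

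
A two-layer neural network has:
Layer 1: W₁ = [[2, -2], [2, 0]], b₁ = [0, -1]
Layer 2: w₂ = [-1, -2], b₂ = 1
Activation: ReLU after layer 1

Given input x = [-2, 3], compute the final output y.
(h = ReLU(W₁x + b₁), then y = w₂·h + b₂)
y = 1

Layer 1 pre-activation: z₁ = [-10, -5]
After ReLU: h = [0, 0]
Layer 2 output: y = -1×0 + -2×0 + 1 = 1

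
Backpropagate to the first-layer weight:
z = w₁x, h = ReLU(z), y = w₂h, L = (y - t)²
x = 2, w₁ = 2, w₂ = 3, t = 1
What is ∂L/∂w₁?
∂L/∂w₁ = 132

Forward pass:
z = w₁x = 2×2 = 4
h = ReLU(4) = 4
y = w₂h = 3×4 = 12

Backward pass:
∂L/∂y = 2(y - t) = 2(12 - 1) = 22
∂y/∂h = w₂ = 3
∂h/∂z = 1 (ReLU derivative)
∂z/∂w₁ = x = 2

∂L/∂w₁ = 22 × 3 × 1 × 2 = 132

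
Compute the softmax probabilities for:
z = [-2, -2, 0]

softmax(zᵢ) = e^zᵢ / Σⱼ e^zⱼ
p = [0.1065, 0.1065, 0.787]

exp(z) = [0.1353, 0.1353, 1]
Sum = 1.271
p = [0.1065, 0.1065, 0.787]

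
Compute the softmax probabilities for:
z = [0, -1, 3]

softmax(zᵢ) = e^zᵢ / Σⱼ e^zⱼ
p = [0.0466, 0.0171, 0.9362]

exp(z) = [1, 0.3679, 20.09]
Sum = 21.45
p = [0.0466, 0.0171, 0.9362]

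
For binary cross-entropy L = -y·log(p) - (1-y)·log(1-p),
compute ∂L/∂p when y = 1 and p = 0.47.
∂L/∂p = -2.128

∂L/∂p = -y/p + (1-y)/(1-p) = -1/0.47 + 0 = -2.128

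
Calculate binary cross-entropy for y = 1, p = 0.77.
L = 0.2614

L = -1·log(0.77) - 0·log(0.23) = -log(0.77) = 0.2614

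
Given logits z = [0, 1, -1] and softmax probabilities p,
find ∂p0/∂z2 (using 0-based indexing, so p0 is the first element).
∂p0/∂z2 = -0.02203

p = softmax(z) = [0.2447, 0.6652, 0.09003]
p0 = 0.2447, p2 = 0.09003

∂p0/∂z2 = -p0 × p2 = -0.2447 × 0.09003 = -0.02203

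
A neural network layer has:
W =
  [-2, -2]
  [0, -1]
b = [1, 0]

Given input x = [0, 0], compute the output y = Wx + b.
y = [1, 0]

Wx = [-2×0 + -2×0, 0×0 + -1×0]
   = [0, 0]
y = Wx + b = [0 + 1, 0 + 0] = [1, 0]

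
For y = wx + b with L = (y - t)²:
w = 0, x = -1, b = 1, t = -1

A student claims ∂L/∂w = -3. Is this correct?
Incorrect

y = (0)(-1) + 1 = 1
∂L/∂y = 2(y - t) = 2(1 - -1) = 4
∂y/∂w = x = -1
∂L/∂w = 4 × -1 = -4

Claimed value: -3
Incorrect: The correct gradient is -4.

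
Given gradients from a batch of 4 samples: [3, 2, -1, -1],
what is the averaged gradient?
Average gradient = 0.75

Average = (1/4)(3 + 2 + -1 + -1) = 3/4 = 0.75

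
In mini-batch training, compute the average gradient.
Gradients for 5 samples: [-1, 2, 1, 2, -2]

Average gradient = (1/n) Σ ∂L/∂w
Average gradient = 0.4

Average = (1/5)(-1 + 2 + 1 + 2 + -2) = 2/5 = 0.4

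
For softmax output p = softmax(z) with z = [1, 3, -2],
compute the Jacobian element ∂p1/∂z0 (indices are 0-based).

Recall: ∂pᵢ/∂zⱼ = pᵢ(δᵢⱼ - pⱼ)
∂p1/∂z0 = -0.1038

p = softmax(z) = [0.1185, 0.8756, 0.0059]
p1 = 0.8756, p0 = 0.1185

∂p1/∂z0 = -p1 × p0 = -0.8756 × 0.1185 = -0.1038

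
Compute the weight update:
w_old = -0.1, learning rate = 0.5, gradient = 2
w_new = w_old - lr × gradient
w_new = -1.1

w_new = w - η·∂L/∂w = -0.1 - 0.5×(2) = -0.1 - (1) = -1.1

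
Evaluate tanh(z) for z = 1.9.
0.9562

tanh(1.9) = (e^(1.9) - e^(-1.9))/(e^(1.9) + e^(-1.9)) = 0.9562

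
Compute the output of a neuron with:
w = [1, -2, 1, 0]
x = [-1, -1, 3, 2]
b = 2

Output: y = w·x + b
y = 6

y = (1)(-1) + (-2)(-1) + (1)(3) + (0)(2) + 2 = 6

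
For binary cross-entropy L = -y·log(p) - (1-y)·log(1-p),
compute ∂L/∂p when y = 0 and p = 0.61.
∂L/∂p = 2.564

∂L/∂p = -y/p + (1-y)/(1-p) = 0 + 1/0.39 = 2.564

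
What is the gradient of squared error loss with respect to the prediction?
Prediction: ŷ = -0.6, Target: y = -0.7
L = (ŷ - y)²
∂L/∂ŷ = 0.2

∂L/∂ŷ = 2(ŷ - y) = 2(-0.6 - -0.7) = 2(0.1) = 0.2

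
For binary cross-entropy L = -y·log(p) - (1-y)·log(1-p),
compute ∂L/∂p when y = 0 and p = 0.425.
∂L/∂p = 1.739

∂L/∂p = -y/p + (1-y)/(1-p) = 0 + 1/0.575 = 1.739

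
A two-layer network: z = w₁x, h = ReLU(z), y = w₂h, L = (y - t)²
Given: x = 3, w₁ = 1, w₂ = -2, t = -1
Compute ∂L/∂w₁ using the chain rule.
∂L/∂w₁ = 60

Forward pass:
z = w₁x = 1×3 = 3
h = ReLU(3) = 3
y = w₂h = -2×3 = -6

Backward pass:
∂L/∂y = 2(y - t) = 2(-6 - -1) = -10
∂y/∂h = w₂ = -2
∂h/∂z = 1 (ReLU derivative)
∂z/∂w₁ = x = 3

∂L/∂w₁ = -10 × -2 × 1 × 3 = 60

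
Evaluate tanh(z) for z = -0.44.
-0.4136

tanh(-0.44) = (e^(-0.44) - e^(0.44))/(e^(-0.44) + e^(0.44)) = -0.4136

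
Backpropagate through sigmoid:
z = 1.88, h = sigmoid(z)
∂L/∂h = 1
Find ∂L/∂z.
∂L/∂z = 0.1149

σ(1.88) = 0.8676
σ'(1.88) = σ(1.88)(1 - σ(1.88)) = 0.8676 × 0.1324 = 0.1149
∂L/∂z = ∂L/∂h · σ'(z) = 1 × 0.1149 = 0.1149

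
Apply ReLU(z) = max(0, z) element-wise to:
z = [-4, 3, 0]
h = [0, 3, 0]

ReLU applied element-wise: max(0,-4)=0, max(0,3)=3, max(0,0)=0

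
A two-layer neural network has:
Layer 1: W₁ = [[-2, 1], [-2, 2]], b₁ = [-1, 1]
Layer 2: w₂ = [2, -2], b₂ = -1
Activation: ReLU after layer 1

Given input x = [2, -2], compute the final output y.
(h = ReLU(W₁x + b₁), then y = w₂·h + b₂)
y = -1

Layer 1 pre-activation: z₁ = [-7, -7]
After ReLU: h = [0, 0]
Layer 2 output: y = 2×0 + -2×0 + -1 = -1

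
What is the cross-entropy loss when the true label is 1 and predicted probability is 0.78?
L = 0.2485

L = -1·log(0.78) - 0·log(0.22) = -log(0.78) = 0.2485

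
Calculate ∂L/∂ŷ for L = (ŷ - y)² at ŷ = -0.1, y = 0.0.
∂L/∂ŷ = -0.2

∂L/∂ŷ = 2(ŷ - y) = 2(-0.1 - 0.0) = 2(-0.1) = -0.2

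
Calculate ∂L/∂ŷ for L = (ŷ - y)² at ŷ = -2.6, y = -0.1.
∂L/∂ŷ = -5.0

∂L/∂ŷ = 2(ŷ - y) = 2(-2.6 - -0.1) = 2(-2.5) = -5.0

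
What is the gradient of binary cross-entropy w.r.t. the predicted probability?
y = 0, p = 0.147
∂L/∂p = 1.172

∂L/∂p = -y/p + (1-y)/(1-p) = 0 + 1/0.853 = 1.172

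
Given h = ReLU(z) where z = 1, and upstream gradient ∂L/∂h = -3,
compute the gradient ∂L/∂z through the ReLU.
∂L/∂z = -3

h = ReLU(1) = 1
Since z > 0: ∂h/∂z = 1
∂L/∂z = ∂L/∂h · ∂h/∂z = -3 × 1 = -3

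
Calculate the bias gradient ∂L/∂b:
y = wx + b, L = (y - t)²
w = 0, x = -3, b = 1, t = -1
∂L/∂b = 4

y = wx + b = (0)(-3) + 1 = 1
∂L/∂y = 2(y - t) = 2(1 - -1) = 4
∂y/∂b = 1
∂L/∂b = ∂L/∂y · ∂y/∂b = 4 × 1 = 4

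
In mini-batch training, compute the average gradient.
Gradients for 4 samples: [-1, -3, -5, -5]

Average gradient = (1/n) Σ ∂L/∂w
Average gradient = -3.5

Average = (1/4)(-1 + -3 + -5 + -5) = -14/4 = -3.5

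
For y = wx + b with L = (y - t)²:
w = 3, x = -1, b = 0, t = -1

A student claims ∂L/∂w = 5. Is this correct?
Incorrect

y = (3)(-1) + 0 = -3
∂L/∂y = 2(y - t) = 2(-3 - -1) = -4
∂y/∂w = x = -1
∂L/∂w = -4 × -1 = 4

Claimed value: 5
Incorrect: The correct gradient is 4.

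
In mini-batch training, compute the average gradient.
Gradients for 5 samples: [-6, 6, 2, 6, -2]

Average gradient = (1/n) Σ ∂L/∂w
Average gradient = 1.2

Average = (1/5)(-6 + 6 + 2 + 6 + -2) = 6/5 = 1.2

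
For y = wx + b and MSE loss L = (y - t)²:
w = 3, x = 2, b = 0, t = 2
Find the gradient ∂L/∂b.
∂L/∂b = 8

y = wx + b = (3)(2) + 0 = 6
∂L/∂y = 2(y - t) = 2(6 - 2) = 8
∂y/∂b = 1
∂L/∂b = ∂L/∂y · ∂y/∂b = 8 × 1 = 8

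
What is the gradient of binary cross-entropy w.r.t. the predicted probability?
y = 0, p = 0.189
∂L/∂p = 1.233

∂L/∂p = -y/p + (1-y)/(1-p) = 0 + 1/0.811 = 1.233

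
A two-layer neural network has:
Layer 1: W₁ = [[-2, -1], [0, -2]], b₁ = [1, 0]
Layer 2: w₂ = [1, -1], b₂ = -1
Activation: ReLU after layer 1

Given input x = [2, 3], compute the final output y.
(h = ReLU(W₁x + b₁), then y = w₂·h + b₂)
y = -1

Layer 1 pre-activation: z₁ = [-6, -6]
After ReLU: h = [0, 0]
Layer 2 output: y = 1×0 + -1×0 + -1 = -1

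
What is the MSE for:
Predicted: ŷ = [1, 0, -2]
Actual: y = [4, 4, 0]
MSE = 9.667

MSE = (1/3)((1-4)² + (0-4)² + (-2-0)²) = (1/3)(9 + 16 + 4) = 9.667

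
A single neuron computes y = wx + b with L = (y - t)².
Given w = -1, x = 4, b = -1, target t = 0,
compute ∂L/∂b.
∂L/∂b = -10

y = wx + b = (-1)(4) + -1 = -5
∂L/∂y = 2(y - t) = 2(-5 - 0) = -10
∂y/∂b = 1
∂L/∂b = ∂L/∂y · ∂y/∂b = -10 × 1 = -10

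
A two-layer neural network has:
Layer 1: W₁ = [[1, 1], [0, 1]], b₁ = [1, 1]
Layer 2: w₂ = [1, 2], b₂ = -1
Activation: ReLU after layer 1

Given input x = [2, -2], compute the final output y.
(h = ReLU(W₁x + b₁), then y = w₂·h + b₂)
y = 0

Layer 1 pre-activation: z₁ = [1, -1]
After ReLU: h = [1, 0]
Layer 2 output: y = 1×1 + 2×0 + -1 = 0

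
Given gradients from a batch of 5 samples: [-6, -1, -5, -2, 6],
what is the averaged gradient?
Average gradient = -1.6

Average = (1/5)(-6 + -1 + -5 + -2 + 6) = -8/5 = -1.6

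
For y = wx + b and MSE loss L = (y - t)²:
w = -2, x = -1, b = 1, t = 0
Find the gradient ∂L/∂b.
∂L/∂b = 6

y = wx + b = (-2)(-1) + 1 = 3
∂L/∂y = 2(y - t) = 2(3 - 0) = 6
∂y/∂b = 1
∂L/∂b = ∂L/∂y · ∂y/∂b = 6 × 1 = 6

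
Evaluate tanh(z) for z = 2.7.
0.991

tanh(2.7) = (e^(2.7) - e^(-2.7))/(e^(2.7) + e^(-2.7)) = 0.991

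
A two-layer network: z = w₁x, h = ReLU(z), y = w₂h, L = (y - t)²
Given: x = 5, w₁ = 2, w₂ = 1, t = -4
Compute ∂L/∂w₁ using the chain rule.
∂L/∂w₁ = 140

Forward pass:
z = w₁x = 2×5 = 10
h = ReLU(10) = 10
y = w₂h = 1×10 = 10

Backward pass:
∂L/∂y = 2(y - t) = 2(10 - -4) = 28
∂y/∂h = w₂ = 1
∂h/∂z = 1 (ReLU derivative)
∂z/∂w₁ = x = 5

∂L/∂w₁ = 28 × 1 × 1 × 5 = 140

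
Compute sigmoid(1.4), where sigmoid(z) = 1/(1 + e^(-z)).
0.8022

sigmoid(1.4) = 1/(1 + e^(-1.4)) = 1/(1 + 0.2466) = 0.8022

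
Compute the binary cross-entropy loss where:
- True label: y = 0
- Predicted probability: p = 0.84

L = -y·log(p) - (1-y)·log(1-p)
L = 1.833

L = -0·log(0.84) - 1·log(0.16) = -log(0.16) = 1.833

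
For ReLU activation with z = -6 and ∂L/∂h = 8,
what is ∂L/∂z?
∂L/∂z = 0

h = ReLU(-6) = 0
Since z < 0: ∂h/∂z = 0
∂L/∂z = ∂L/∂h · ∂h/∂z = 8 × 0 = 0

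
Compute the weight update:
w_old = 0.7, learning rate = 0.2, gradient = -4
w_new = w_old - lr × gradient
w_new = 1.5

w_new = w - η·∂L/∂w = 0.7 - 0.2×(-4) = 0.7 - (-0.8) = 1.5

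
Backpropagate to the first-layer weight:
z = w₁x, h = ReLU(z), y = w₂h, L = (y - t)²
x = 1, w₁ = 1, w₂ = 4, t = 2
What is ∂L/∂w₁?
∂L/∂w₁ = 16

Forward pass:
z = w₁x = 1×1 = 1
h = ReLU(1) = 1
y = w₂h = 4×1 = 4

Backward pass:
∂L/∂y = 2(y - t) = 2(4 - 2) = 4
∂y/∂h = w₂ = 4
∂h/∂z = 1 (ReLU derivative)
∂z/∂w₁ = x = 1

∂L/∂w₁ = 4 × 4 × 1 × 1 = 16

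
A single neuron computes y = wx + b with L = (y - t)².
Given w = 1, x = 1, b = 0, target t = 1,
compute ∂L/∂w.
∂L/∂w = 0

y = wx + b = (1)(1) + 0 = 1
∂L/∂y = 2(y - t) = 2(1 - 1) = 0
∂y/∂w = x = 1
∂L/∂w = ∂L/∂y · ∂y/∂w = 0 × 1 = 0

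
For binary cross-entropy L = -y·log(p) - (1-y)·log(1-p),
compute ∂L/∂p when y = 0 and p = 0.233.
∂L/∂p = 1.304

∂L/∂p = -y/p + (1-y)/(1-p) = 0 + 1/0.767 = 1.304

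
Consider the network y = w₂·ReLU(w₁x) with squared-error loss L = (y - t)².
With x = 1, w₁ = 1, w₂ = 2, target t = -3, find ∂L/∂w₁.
∂L/∂w₁ = 20

Forward pass:
z = w₁x = 1×1 = 1
h = ReLU(1) = 1
y = w₂h = 2×1 = 2

Backward pass:
∂L/∂y = 2(y - t) = 2(2 - -3) = 10
∂y/∂h = w₂ = 2
∂h/∂z = 1 (ReLU derivative)
∂z/∂w₁ = x = 1

∂L/∂w₁ = 10 × 2 × 1 × 1 = 20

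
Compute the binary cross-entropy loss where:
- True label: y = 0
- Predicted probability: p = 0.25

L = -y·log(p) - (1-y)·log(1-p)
L = 0.2877

L = -0·log(0.25) - 1·log(0.75) = -log(0.75) = 0.2877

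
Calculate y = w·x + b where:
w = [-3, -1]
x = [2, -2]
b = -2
y = -6

y = (-3)(2) + (-1)(-2) + -2 = -6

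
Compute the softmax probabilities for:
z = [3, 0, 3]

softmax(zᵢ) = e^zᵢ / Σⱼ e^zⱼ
p = [0.4879, 0.0243, 0.4879]

exp(z) = [20.09, 1, 20.09]
Sum = 41.17
p = [0.4879, 0.0243, 0.4879]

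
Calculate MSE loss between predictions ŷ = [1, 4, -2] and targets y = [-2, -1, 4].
MSE = 23.33

MSE = (1/3)((1--2)² + (4--1)² + (-2-4)²) = (1/3)(9 + 25 + 36) = 23.33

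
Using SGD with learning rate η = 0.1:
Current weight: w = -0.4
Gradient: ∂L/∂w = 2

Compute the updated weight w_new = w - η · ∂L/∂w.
w_new = -0.6

w_new = w - η·∂L/∂w = -0.4 - 0.1×(2) = -0.4 - (0.2) = -0.6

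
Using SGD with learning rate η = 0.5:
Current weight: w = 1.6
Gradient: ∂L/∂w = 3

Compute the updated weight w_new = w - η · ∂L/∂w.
w_new = 0.1

w_new = w - η·∂L/∂w = 1.6 - 0.5×(3) = 1.6 - (1.5) = 0.1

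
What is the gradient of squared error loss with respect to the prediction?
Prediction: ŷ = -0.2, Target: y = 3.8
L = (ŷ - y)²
∂L/∂ŷ = -8.0

∂L/∂ŷ = 2(ŷ - y) = 2(-0.2 - 3.8) = 2(-4.0) = -8.0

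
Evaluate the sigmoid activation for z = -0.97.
0.2749

sigmoid(-0.97) = 1/(1 + e^(0.97)) = 1/(1 + 2.638) = 0.2749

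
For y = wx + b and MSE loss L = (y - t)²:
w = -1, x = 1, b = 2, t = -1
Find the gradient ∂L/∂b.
∂L/∂b = 4

y = wx + b = (-1)(1) + 2 = 1
∂L/∂y = 2(y - t) = 2(1 - -1) = 4
∂y/∂b = 1
∂L/∂b = ∂L/∂y · ∂y/∂b = 4 × 1 = 4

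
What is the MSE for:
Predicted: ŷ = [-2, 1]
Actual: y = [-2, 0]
MSE = 0.5

MSE = (1/2)((-2--2)² + (1-0)²) = (1/2)(0 + 1) = 0.5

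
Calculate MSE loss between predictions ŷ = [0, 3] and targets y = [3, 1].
MSE = 6.5

MSE = (1/2)((0-3)² + (3-1)²) = (1/2)(9 + 4) = 6.5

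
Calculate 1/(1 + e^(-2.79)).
0.9421

sigmoid(2.79) = 1/(1 + e^(-2.79)) = 1/(1 + 0.06142) = 0.9421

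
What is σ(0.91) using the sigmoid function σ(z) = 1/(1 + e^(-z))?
0.713

sigmoid(0.91) = 1/(1 + e^(-0.91)) = 1/(1 + 0.4025) = 0.713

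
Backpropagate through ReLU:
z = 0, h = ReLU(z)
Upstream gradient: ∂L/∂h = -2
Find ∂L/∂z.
∂L/∂z = 0

h = ReLU(0) = 0
At z = 0: ∂h/∂z = 0 (by convention)
∂L/∂z = ∂L/∂h · ∂h/∂z = -2 × 0 = 0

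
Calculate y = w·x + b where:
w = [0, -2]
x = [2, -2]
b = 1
y = 5

y = (0)(2) + (-2)(-2) + 1 = 5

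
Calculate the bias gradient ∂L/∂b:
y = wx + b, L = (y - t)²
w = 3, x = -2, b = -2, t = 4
∂L/∂b = -24

y = wx + b = (3)(-2) + -2 = -8
∂L/∂y = 2(y - t) = 2(-8 - 4) = -24
∂y/∂b = 1
∂L/∂b = ∂L/∂y · ∂y/∂b = -24 × 1 = -24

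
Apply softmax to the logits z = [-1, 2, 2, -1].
p = [0.0237, 0.4763, 0.4763, 0.0237]

exp(z) = [0.3679, 7.389, 7.389, 0.3679]
Sum = 15.51
p = [0.0237, 0.4763, 0.4763, 0.0237]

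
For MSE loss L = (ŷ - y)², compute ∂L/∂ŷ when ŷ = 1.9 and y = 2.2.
∂L/∂ŷ = -0.6

∂L/∂ŷ = 2(ŷ - y) = 2(1.9 - 2.2) = 2(-0.3) = -0.6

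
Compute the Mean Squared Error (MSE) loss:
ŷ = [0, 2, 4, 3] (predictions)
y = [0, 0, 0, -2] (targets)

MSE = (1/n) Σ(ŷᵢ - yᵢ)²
MSE = 11.25

MSE = (1/4)((0-0)² + (2-0)² + (4-0)² + (3--2)²) = (1/4)(0 + 4 + 16 + 25) = 11.25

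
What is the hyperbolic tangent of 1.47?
0.8996

tanh(1.47) = (e^(1.47) - e^(-1.47))/(e^(1.47) + e^(-1.47)) = 0.8996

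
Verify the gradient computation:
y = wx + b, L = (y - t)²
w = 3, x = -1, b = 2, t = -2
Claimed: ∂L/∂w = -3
Incorrect

y = (3)(-1) + 2 = -1
∂L/∂y = 2(y - t) = 2(-1 - -2) = 2
∂y/∂w = x = -1
∂L/∂w = 2 × -1 = -2

Claimed value: -3
Incorrect: The correct gradient is -2.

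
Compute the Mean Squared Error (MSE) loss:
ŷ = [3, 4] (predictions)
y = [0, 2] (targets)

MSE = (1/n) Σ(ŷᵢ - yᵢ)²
MSE = 6.5

MSE = (1/2)((3-0)² + (4-2)²) = (1/2)(9 + 4) = 6.5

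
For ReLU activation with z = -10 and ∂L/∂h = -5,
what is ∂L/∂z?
∂L/∂z = 0

h = ReLU(-10) = 0
Since z < 0: ∂h/∂z = 0
∂L/∂z = ∂L/∂h · ∂h/∂z = -5 × 0 = 0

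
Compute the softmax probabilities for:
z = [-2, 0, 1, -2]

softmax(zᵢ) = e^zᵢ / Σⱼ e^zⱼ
p = [0.0339, 0.2507, 0.6815, 0.0339]

exp(z) = [0.1353, 1, 2.718, 0.1353]
Sum = 3.989
p = [0.0339, 0.2507, 0.6815, 0.0339]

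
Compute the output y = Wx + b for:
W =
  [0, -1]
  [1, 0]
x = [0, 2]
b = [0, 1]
y = [-2, 1]

Wx = [0×0 + -1×2, 1×0 + 0×2]
   = [-2, 0]
y = Wx + b = [-2 + 0, 0 + 1] = [-2, 1]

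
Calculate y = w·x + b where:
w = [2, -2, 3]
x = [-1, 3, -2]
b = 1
y = -13

y = (2)(-1) + (-2)(3) + (3)(-2) + 1 = -13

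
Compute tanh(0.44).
0.4136

tanh(0.44) = (e^(0.44) - e^(-0.44))/(e^(0.44) + e^(-0.44)) = 0.4136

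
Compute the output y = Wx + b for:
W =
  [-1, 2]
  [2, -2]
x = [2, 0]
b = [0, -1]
y = [-2, 3]

Wx = [-1×2 + 2×0, 2×2 + -2×0]
   = [-2, 4]
y = Wx + b = [-2 + 0, 4 + -1] = [-2, 3]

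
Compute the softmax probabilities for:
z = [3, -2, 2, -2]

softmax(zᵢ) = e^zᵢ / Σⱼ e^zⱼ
p = [0.7239, 0.0049, 0.2663, 0.0049]

exp(z) = [20.09, 0.1353, 7.389, 0.1353]
Sum = 27.75
p = [0.7239, 0.0049, 0.2663, 0.0049]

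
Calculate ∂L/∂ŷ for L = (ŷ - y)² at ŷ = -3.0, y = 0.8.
∂L/∂ŷ = -7.6

∂L/∂ŷ = 2(ŷ - y) = 2(-3.0 - 0.8) = 2(-3.8) = -7.6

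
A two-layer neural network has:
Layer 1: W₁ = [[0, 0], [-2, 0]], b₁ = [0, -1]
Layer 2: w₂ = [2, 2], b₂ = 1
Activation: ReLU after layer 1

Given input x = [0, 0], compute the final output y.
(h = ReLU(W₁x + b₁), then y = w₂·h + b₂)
y = 1

Layer 1 pre-activation: z₁ = [0, -1]
After ReLU: h = [0, 0]
Layer 2 output: y = 2×0 + 2×0 + 1 = 1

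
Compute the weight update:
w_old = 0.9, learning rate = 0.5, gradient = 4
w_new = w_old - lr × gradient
w_new = -1.1

w_new = w - η·∂L/∂w = 0.9 - 0.5×(4) = 0.9 - (2) = -1.1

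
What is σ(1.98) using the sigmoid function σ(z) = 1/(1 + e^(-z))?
0.8787

sigmoid(1.98) = 1/(1 + e^(-1.98)) = 1/(1 + 0.1381) = 0.8787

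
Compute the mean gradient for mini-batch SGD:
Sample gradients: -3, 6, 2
Average gradient = 1.667

Average = (1/3)(-3 + 6 + 2) = 5/3 = 1.667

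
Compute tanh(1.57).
0.917

tanh(1.57) = (e^(1.57) - e^(-1.57))/(e^(1.57) + e^(-1.57)) = 0.917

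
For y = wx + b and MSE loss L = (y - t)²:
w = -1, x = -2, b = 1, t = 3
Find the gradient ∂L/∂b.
∂L/∂b = 0

y = wx + b = (-1)(-2) + 1 = 3
∂L/∂y = 2(y - t) = 2(3 - 3) = 0
∂y/∂b = 1
∂L/∂b = ∂L/∂y · ∂y/∂b = 0 × 1 = 0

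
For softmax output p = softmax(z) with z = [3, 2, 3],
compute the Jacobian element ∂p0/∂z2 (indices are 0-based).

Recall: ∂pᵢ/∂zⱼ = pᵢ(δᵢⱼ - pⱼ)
∂p0/∂z2 = -0.1784

p = softmax(z) = [0.4223, 0.1554, 0.4223]
p0 = 0.4223, p2 = 0.4223

∂p0/∂z2 = -p0 × p2 = -0.4223 × 0.4223 = -0.1784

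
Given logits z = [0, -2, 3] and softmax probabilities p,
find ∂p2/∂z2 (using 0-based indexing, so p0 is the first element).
∂p2/∂z2 = 0.05064

p = softmax(z) = [0.04712, 0.006377, 0.9465]
p2 = 0.9465

∂p2/∂z2 = p2(1 - p2) = 0.9465 × (1 - 0.9465) = 0.05064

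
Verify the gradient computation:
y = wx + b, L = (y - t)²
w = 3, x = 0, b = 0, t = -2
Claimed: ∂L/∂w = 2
Incorrect

y = (3)(0) + 0 = 0
∂L/∂y = 2(y - t) = 2(0 - -2) = 4
∂y/∂w = x = 0
∂L/∂w = 4 × 0 = 0

Claimed value: 2
Incorrect: The correct gradient is 0.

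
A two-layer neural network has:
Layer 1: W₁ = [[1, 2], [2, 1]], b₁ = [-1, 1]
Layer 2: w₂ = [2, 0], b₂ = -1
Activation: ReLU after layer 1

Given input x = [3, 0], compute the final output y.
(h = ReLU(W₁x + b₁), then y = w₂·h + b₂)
y = 3

Layer 1 pre-activation: z₁ = [2, 7]
After ReLU: h = [2, 7]
Layer 2 output: y = 2×2 + 0×7 + -1 = 3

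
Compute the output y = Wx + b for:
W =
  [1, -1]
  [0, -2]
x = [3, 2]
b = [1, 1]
y = [2, -3]

Wx = [1×3 + -1×2, 0×3 + -2×2]
   = [1, -4]
y = Wx + b = [1 + 1, -4 + 1] = [2, -3]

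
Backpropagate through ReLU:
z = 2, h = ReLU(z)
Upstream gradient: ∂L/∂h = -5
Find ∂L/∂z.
∂L/∂z = -5

h = ReLU(2) = 2
Since z > 0: ∂h/∂z = 1
∂L/∂z = ∂L/∂h · ∂h/∂z = -5 × 1 = -5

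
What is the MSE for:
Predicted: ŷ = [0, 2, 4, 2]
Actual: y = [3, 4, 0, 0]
MSE = 8.25

MSE = (1/4)((0-3)² + (2-4)² + (4-0)² + (2-0)²) = (1/4)(9 + 4 + 16 + 4) = 8.25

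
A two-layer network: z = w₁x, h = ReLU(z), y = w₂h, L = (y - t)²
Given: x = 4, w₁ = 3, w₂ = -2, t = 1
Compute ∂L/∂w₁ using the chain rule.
∂L/∂w₁ = 400

Forward pass:
z = w₁x = 3×4 = 12
h = ReLU(12) = 12
y = w₂h = -2×12 = -24

Backward pass:
∂L/∂y = 2(y - t) = 2(-24 - 1) = -50
∂y/∂h = w₂ = -2
∂h/∂z = 1 (ReLU derivative)
∂z/∂w₁ = x = 4

∂L/∂w₁ = -50 × -2 × 1 × 4 = 400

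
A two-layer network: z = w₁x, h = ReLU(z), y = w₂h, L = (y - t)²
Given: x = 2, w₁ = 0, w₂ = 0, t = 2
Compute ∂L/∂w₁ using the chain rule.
∂L/∂w₁ = 0

Forward pass:
z = w₁x = 0×2 = 0
h = ReLU(0) = 0
y = w₂h = 0×0 = 0

Backward pass:
∂L/∂y = 2(y - t) = 2(0 - 2) = -4
∂y/∂h = w₂ = 0
∂h/∂z = 0 (ReLU derivative)
∂z/∂w₁ = x = 2

∂L/∂w₁ = -4 × 0 × 0 × 2 = 0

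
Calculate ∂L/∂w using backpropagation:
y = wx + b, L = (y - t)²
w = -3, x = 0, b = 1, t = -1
∂L/∂w = 0

y = wx + b = (-3)(0) + 1 = 1
∂L/∂y = 2(y - t) = 2(1 - -1) = 4
∂y/∂w = x = 0
∂L/∂w = ∂L/∂y · ∂y/∂w = 4 × 0 = 0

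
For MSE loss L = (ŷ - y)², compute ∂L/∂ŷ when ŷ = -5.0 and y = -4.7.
∂L/∂ŷ = -0.6

∂L/∂ŷ = 2(ŷ - y) = 2(-5.0 - -4.7) = 2(-0.3) = -0.6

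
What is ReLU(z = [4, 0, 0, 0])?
h = [4, 0, 0, 0]

ReLU applied element-wise: max(0,4)=4, max(0,0)=0, max(0,0)=0, max(0,0)=0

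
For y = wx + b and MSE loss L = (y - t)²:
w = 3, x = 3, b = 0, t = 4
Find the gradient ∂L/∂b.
∂L/∂b = 10

y = wx + b = (3)(3) + 0 = 9
∂L/∂y = 2(y - t) = 2(9 - 4) = 10
∂y/∂b = 1
∂L/∂b = ∂L/∂y · ∂y/∂b = 10 × 1 = 10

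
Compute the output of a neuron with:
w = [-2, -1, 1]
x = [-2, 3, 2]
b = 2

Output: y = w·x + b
y = 5

y = (-2)(-2) + (-1)(3) + (1)(2) + 2 = 5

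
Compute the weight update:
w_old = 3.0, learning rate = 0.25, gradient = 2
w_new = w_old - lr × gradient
w_new = 2.5

w_new = w - η·∂L/∂w = 3.0 - 0.25×(2) = 3.0 - (0.5) = 2.5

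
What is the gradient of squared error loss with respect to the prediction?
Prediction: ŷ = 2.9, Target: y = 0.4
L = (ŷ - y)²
∂L/∂ŷ = 5.0

∂L/∂ŷ = 2(ŷ - y) = 2(2.9 - 0.4) = 2(2.5) = 5.0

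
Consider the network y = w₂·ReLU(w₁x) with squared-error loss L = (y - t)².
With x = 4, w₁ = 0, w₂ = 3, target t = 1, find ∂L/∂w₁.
∂L/∂w₁ = 0

Forward pass:
z = w₁x = 0×4 = 0
h = ReLU(0) = 0
y = w₂h = 3×0 = 0

Backward pass:
∂L/∂y = 2(y - t) = 2(0 - 1) = -2
∂y/∂h = w₂ = 3
∂h/∂z = 0 (ReLU derivative)
∂z/∂w₁ = x = 4

∂L/∂w₁ = -2 × 3 × 0 × 4 = 0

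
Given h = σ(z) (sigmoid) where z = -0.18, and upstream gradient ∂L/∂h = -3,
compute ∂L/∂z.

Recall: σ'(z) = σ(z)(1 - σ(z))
∂L/∂z = -0.744

σ(-0.18) = 0.4551
σ'(-0.18) = σ(-0.18)(1 - σ(-0.18)) = 0.4551 × 0.5449 = 0.248
∂L/∂z = ∂L/∂h · σ'(z) = -3 × 0.248 = -0.744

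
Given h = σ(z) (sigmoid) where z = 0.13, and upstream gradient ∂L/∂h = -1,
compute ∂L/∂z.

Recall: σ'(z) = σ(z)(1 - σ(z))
∂L/∂z = -0.2489

σ(0.13) = 0.5325
σ'(0.13) = σ(0.13)(1 - σ(0.13)) = 0.5325 × 0.4675 = 0.2489
∂L/∂z = ∂L/∂h · σ'(z) = -1 × 0.2489 = -0.2489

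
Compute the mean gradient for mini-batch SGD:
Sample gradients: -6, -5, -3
Average gradient = -4.667

Average = (1/3)(-6 + -5 + -3) = -14/3 = -4.667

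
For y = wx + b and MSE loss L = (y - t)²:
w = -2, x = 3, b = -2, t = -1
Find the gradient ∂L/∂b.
∂L/∂b = -14

y = wx + b = (-2)(3) + -2 = -8
∂L/∂y = 2(y - t) = 2(-8 - -1) = -14
∂y/∂b = 1
∂L/∂b = ∂L/∂y · ∂y/∂b = -14 × 1 = -14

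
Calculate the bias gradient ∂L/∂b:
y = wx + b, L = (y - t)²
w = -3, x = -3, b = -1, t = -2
∂L/∂b = 20

y = wx + b = (-3)(-3) + -1 = 8
∂L/∂y = 2(y - t) = 2(8 - -2) = 20
∂y/∂b = 1
∂L/∂b = ∂L/∂y · ∂y/∂b = 20 × 1 = 20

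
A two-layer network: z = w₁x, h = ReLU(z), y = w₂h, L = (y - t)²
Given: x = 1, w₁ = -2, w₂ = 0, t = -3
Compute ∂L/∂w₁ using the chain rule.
∂L/∂w₁ = 0

Forward pass:
z = w₁x = -2×1 = -2
h = ReLU(-2) = 0
y = w₂h = 0×0 = 0

Backward pass:
∂L/∂y = 2(y - t) = 2(0 - -3) = 6
∂y/∂h = w₂ = 0
∂h/∂z = 0 (ReLU derivative)
∂z/∂w₁ = x = 1

∂L/∂w₁ = 6 × 0 × 0 × 1 = 0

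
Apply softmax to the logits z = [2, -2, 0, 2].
p = [0.4643, 0.0085, 0.0628, 0.4643]

exp(z) = [7.389, 0.1353, 1, 7.389]
Sum = 15.91
p = [0.4643, 0.0085, 0.0628, 0.4643]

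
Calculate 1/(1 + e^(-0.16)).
0.5399

sigmoid(0.16) = 1/(1 + e^(-0.16)) = 1/(1 + 0.8521) = 0.5399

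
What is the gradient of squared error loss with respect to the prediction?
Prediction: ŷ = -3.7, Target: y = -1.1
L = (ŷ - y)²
∂L/∂ŷ = -5.2

∂L/∂ŷ = 2(ŷ - y) = 2(-3.7 - -1.1) = 2(-2.6) = -5.2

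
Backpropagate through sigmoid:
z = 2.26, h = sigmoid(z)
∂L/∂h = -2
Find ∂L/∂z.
∂L/∂z = -0.1711

σ(2.26) = 0.9055
σ'(2.26) = σ(2.26)(1 - σ(2.26)) = 0.9055 × 0.09449 = 0.08556
∂L/∂z = ∂L/∂h · σ'(z) = -2 × 0.08556 = -0.1711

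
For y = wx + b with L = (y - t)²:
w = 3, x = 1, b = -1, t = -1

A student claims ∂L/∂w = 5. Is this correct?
Incorrect

y = (3)(1) + -1 = 2
∂L/∂y = 2(y - t) = 2(2 - -1) = 6
∂y/∂w = x = 1
∂L/∂w = 6 × 1 = 6

Claimed value: 5
Incorrect: The correct gradient is 6.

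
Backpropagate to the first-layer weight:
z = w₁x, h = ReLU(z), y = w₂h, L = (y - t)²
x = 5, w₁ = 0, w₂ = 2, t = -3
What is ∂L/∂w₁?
∂L/∂w₁ = 0

Forward pass:
z = w₁x = 0×5 = 0
h = ReLU(0) = 0
y = w₂h = 2×0 = 0

Backward pass:
∂L/∂y = 2(y - t) = 2(0 - -3) = 6
∂y/∂h = w₂ = 2
∂h/∂z = 0 (ReLU derivative)
∂z/∂w₁ = x = 5

∂L/∂w₁ = 6 × 2 × 0 × 5 = 0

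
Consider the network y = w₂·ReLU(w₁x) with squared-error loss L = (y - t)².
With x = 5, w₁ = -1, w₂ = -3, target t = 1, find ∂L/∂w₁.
∂L/∂w₁ = 0

Forward pass:
z = w₁x = -1×5 = -5
h = ReLU(-5) = 0
y = w₂h = -3×0 = 0

Backward pass:
∂L/∂y = 2(y - t) = 2(0 - 1) = -2
∂y/∂h = w₂ = -3
∂h/∂z = 0 (ReLU derivative)
∂z/∂w₁ = x = 5

∂L/∂w₁ = -2 × -3 × 0 × 5 = 0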